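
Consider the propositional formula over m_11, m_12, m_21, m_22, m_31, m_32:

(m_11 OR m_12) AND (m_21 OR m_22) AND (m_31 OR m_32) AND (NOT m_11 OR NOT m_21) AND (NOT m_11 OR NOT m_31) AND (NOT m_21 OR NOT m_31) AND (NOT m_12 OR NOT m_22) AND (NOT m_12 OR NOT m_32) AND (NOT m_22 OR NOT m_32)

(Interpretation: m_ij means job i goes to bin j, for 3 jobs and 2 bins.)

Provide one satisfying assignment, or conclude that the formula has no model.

Case m_11 = true:
The clause (NOT m_21) is unit, so m_21 = false.
The clause (m_22) is unit, so m_22 = true.
The clause (NOT m_31) is unit, so m_31 = false.
The clause (m_32) is unit, so m_32 = true.
But (NOT m_32) is also a unit clause — contradiction.
So m_11 must be the other value — set m_11 = false.
The clause (m_12) is unit, so m_12 = true.
The clause (NOT m_22) is unit, so m_22 = false.
The clause (m_21) is unit, so m_21 = true.
The clause (NOT m_31) is unit, so m_31 = false.
The clause (m_32) is unit, so m_32 = true.
But (NOT m_32) is also a unit clause — contradiction.
Both values of m_11 lead to a conflict.

UNSATISFIABLE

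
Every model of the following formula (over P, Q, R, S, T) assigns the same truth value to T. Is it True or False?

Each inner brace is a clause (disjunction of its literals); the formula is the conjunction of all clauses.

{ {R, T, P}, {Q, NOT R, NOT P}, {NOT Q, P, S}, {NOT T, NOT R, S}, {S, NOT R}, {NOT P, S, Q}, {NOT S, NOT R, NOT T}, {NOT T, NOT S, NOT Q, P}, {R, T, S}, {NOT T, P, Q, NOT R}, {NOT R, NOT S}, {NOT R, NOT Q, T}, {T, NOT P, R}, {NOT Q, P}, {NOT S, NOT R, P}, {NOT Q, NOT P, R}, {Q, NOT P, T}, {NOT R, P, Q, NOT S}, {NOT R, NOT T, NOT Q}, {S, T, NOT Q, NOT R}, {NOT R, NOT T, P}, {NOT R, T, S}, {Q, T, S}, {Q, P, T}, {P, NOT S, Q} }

Suppose T = false.
Branch on R: set R = true.
From the singleton clause (S), S = true.
That conflicts with the unit clause (NOT S).
Undo R and try R = false.
From the singleton clause (P), P = true.
That conflicts with the unit clause (NOT P).
Both values of R lead to a conflict.
So every satisfying assignment has T = True.

True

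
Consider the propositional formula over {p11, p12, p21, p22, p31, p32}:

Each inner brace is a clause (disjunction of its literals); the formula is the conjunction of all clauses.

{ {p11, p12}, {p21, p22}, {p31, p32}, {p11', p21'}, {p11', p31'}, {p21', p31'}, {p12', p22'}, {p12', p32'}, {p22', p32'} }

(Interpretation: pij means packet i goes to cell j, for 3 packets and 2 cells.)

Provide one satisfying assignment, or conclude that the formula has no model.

Branch on p11: set p11 = 1.
(p21') alone gives p21 = 0.
(p22) alone gives p22 = 1.
(p31') alone gives p31 = 0.
(p32) alone gives p32 = 1.
Now (p32') is unsatisfied and unit — conflict.
Undo p11 and try p11 = 0.
(p12) alone gives p12 = 1.
(p22') alone gives p22 = 0.
(p21) alone gives p21 = 1.
(p31') alone gives p31 = 0.
(p32) alone gives p32 = 1.
Now (p32') is unsatisfied and unit — conflict.
Either choice for p11 ends in contradiction.

UNSATISFIABLE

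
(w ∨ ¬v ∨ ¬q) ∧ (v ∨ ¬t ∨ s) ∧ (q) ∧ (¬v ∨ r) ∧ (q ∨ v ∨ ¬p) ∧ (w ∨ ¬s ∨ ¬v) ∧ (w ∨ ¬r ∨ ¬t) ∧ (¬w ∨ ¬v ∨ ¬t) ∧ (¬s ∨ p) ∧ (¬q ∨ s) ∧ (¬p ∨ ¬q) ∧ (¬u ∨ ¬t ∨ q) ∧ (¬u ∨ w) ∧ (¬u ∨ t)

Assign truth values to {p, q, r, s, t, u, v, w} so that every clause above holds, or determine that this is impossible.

The clause (q) is unit, so q = True.
The clause (s) is unit, so s = True.
The clause (p) is unit, so p = True.
Now (¬p) is unsatisfied and unit — conflict.

UNSATISFIABLE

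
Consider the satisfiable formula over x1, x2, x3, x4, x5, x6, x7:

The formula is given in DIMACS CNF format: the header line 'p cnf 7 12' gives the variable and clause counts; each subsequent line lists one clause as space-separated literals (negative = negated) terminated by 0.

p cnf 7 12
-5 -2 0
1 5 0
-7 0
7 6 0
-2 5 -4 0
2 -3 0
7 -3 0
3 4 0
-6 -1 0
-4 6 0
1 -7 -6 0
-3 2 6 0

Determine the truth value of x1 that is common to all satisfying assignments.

Suppose x1 = True.
Unit clause (¬x7) forces x7 = False.
Unit clause (x6) forces x6 = True.
Now (¬x6) is unsatisfied and unit — conflict.
So every satisfying assignment has x1 = False.

False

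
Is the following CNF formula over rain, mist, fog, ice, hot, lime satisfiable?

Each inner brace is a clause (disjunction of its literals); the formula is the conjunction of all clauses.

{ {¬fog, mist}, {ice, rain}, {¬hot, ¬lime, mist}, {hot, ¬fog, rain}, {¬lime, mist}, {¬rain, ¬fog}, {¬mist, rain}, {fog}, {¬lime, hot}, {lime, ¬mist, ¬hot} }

No

(fog) alone gives fog = True.
(mist) alone gives mist = True.
(¬rain) alone gives rain = False.
But (rain) is also a unit clause — contradiction.
No assignment satisfies every clause.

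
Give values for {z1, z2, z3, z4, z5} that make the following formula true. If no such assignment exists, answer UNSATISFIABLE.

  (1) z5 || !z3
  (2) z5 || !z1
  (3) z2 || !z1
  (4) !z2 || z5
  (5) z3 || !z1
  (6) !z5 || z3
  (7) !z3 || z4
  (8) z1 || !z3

z1: true; z2: true; z3: true; z4: true; z5: true

Case z5 = true:
Unit clause (z3) forces z3 = true.
Unit clause (z4) forces z4 = true.
Unit clause (z1) forces z1 = true.
Unit clause (z2) forces z2 = true.
This assignment satisfies each clause.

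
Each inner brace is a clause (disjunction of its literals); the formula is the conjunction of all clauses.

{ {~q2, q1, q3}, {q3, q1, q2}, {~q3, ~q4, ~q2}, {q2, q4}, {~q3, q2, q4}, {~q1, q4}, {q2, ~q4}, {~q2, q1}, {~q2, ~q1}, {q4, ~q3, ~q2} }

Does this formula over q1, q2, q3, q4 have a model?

Suppose q2 = 1.
From the singleton clause (q1), q1 = 1.
Now (~q1) is unsatisfied and unit — conflict.
Undo q2 and try q2 = 0.
From the singleton clause (q4), q4 = 1.
Now (~q4) is unsatisfied and unit — conflict.
Neither q2 = 1 nor q2 = 0 works.
No assignment satisfies every clause.

No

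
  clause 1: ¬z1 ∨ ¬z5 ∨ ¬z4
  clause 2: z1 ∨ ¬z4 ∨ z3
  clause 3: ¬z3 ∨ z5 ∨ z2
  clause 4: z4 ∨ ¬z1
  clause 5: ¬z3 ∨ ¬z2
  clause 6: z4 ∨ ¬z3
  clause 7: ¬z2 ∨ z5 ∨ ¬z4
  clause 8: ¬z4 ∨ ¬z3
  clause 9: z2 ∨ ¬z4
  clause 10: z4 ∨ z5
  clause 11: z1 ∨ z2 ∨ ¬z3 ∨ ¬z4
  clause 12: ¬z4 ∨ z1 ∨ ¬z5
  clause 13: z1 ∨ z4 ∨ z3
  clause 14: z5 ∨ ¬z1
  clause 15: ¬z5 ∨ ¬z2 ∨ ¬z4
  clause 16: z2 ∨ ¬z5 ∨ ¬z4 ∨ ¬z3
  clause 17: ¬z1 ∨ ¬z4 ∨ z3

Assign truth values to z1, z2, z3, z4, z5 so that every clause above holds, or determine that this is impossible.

Suppose z4 = True.
From the singleton clause (¬z3), z3 = False.
From the singleton clause (z1), z1 = True.
Now (¬z1) is unsatisfied and unit — conflict.
So z4 must be the other value — set z4 = False.
From the singleton clause (¬z1), z1 = False.
From the singleton clause (¬z3), z3 = False.
Now (z3) is unsatisfied and unit — conflict.
Both values of z4 lead to a conflict.

UNSATISFIABLE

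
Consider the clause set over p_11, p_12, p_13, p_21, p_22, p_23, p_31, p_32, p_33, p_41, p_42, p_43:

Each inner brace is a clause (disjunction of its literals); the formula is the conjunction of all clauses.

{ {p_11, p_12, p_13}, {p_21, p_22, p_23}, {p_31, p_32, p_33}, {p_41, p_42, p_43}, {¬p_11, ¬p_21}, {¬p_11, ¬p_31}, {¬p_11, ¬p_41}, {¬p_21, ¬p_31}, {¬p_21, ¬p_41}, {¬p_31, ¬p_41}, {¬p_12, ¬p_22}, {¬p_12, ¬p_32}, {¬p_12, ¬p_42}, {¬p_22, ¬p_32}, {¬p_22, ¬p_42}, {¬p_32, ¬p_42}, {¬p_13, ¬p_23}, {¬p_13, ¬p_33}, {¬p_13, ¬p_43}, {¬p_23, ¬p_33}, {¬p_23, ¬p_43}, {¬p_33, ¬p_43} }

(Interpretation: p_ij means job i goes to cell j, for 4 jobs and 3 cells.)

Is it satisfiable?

Unsatisfiable

Case p_11 = False:
Case p_12 = True:
Unit clause (¬p_22) forces p_22 = False.
Unit clause (¬p_32) forces p_32 = False.
Unit clause (¬p_42) forces p_42 = False.
Case p_21 = True:
Unit clause (¬p_31) forces p_31 = False.
Unit clause (p_33) forces p_33 = True.
Unit clause (¬p_41) forces p_41 = False.
Unit clause (p_43) forces p_43 = True.
Now (¬p_43) is unsatisfied and unit — conflict.
Undo p_21 and try p_21 = False.
Unit clause (p_23) forces p_23 = True.
Unit clause (¬p_13) forces p_13 = False.
Unit clause (¬p_33) forces p_33 = False.
Unit clause (p_31) forces p_31 = True.
Unit clause (¬p_41) forces p_41 = False.
Unit clause (p_43) forces p_43 = True.
Now (¬p_43) is unsatisfied and unit — conflict.
Both values of p_21 lead to a conflict.
Undo p_12 and try p_12 = False.
Unit clause (p_13) forces p_13 = True.
Unit clause (¬p_23) forces p_23 = False.
Unit clause (¬p_33) forces p_33 = False.
Unit clause (¬p_43) forces p_43 = False.
Case p_21 = True:
Unit clause (¬p_31) forces p_31 = False.
Unit clause (p_32) forces p_32 = True.
Unit clause (¬p_41) forces p_41 = False.
Unit clause (p_42) forces p_42 = True.
Now (¬p_42) is unsatisfied and unit — conflict.
Undo p_21 and try p_21 = False.
Unit clause (p_22) forces p_22 = True.
Unit clause (¬p_32) forces p_32 = False.
Unit clause (p_31) forces p_31 = True.
Unit clause (¬p_41) forces p_41 = False.
Unit clause (p_42) forces p_42 = True.
Now (¬p_42) is unsatisfied and unit — conflict.
Both values of p_21 lead to a conflict.
Both values of p_12 lead to a conflict.
Undo p_11 and try p_11 = True.
Unit clause (¬p_21) forces p_21 = False.
Unit clause (¬p_31) forces p_31 = False.
Unit clause (¬p_41) forces p_41 = False.
Case p_22 = True:
Unit clause (¬p_12) forces p_12 = False.
Unit clause (¬p_32) forces p_32 = False.
Unit clause (p_33) forces p_33 = True.
Unit clause (¬p_42) forces p_42 = False.
Unit clause (p_43) forces p_43 = True.
Now (¬p_43) is unsatisfied and unit — conflict.
Undo p_22 and try p_22 = False.
Unit clause (p_23) forces p_23 = True.
Unit clause (¬p_13) forces p_13 = False.
Unit clause (¬p_33) forces p_33 = False.
Unit clause (p_32) forces p_32 = True.
Unit clause (¬p_12) forces p_12 = False.
Unit clause (¬p_42) forces p_42 = False.
Unit clause (p_43) forces p_43 = True.
Now (¬p_43) is unsatisfied and unit — conflict.
Both values of p_22 lead to a conflict.
Both values of p_11 lead to a conflict.
No assignment satisfies every clause.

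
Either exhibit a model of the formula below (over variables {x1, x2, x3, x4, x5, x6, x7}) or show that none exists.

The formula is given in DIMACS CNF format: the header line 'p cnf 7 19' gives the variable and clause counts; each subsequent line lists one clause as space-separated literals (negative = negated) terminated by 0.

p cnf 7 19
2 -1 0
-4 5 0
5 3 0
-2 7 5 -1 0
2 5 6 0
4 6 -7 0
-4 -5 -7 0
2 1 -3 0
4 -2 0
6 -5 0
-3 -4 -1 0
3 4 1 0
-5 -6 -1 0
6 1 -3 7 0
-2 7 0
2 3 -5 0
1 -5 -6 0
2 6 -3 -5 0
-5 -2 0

Suppose x2 = True.
(x4) alone gives x4 = True.
(x5) alone gives x5 = True.
That conflicts with the unit clause (¬x5).
Undo x2 and try x2 = False.
(¬x1) alone gives x1 = False.
(¬x3) alone gives x3 = False.
(x5) alone gives x5 = True.
That conflicts with the unit clause (¬x5).
Neither x2 = True nor x2 = False works.

UNSATISFIABLE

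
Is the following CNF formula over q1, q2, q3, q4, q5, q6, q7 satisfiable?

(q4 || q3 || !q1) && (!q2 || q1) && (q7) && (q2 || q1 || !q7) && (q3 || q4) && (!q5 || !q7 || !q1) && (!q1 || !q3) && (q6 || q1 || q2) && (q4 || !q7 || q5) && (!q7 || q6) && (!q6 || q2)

Yes

The clause (q7) is unit, so q7 = true.
The clause (q6) is unit, so q6 = true.
The clause (q2) is unit, so q2 = true.
The clause (q1) is unit, so q1 = true.
The clause (!q5) is unit, so q5 = false.
The clause (!q3) is unit, so q3 = false.
The clause (q4) is unit, so q4 = true.
Every clause now holds.
A satisfying assignment: q1: true; q2: true; q3: false; q4: true; q5: false; q6: true; q7: true.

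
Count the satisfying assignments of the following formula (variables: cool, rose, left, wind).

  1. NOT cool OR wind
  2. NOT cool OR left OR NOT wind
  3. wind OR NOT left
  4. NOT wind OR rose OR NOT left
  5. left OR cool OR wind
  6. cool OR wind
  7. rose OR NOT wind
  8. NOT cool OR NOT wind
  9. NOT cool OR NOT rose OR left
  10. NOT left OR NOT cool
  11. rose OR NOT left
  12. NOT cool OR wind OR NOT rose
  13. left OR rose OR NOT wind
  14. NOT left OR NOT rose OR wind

2

There are 2^4 = 16 truth assignments over (cool, rose, left, wind).
Check each against the 14 clauses (columns in the order cool, rose, left, wind):
  F F F F  ✗ fails (left OR cool OR wind)
  F F F T  ✗ fails (rose OR NOT wind)
  F F T F  ✗ fails (wind OR NOT left)
  F F T T  ✗ fails (NOT wind OR rose OR NOT left)
  F T F F  ✗ fails (left OR cool OR wind)
  F T F T  ✓ satisfies all
  F T T F  ✗ fails (wind OR NOT left)
  F T T T  ✓ satisfies all
  T F F F  ✗ fails (NOT cool OR wind)
  T F F T  ✗ fails (NOT cool OR left OR NOT wind)
  T F T F  ✗ fails (NOT cool OR wind)
  T F T T  ✗ fails (NOT wind OR rose OR NOT left)
  T T F F  ✗ fails (NOT cool OR wind)
  T T F T  ✗ fails (NOT cool OR left OR NOT wind)
  T T T F  ✗ fails (NOT cool OR wind)
  T T T T  ✗ fails (NOT cool OR NOT wind)
2 of the 16 rows are models.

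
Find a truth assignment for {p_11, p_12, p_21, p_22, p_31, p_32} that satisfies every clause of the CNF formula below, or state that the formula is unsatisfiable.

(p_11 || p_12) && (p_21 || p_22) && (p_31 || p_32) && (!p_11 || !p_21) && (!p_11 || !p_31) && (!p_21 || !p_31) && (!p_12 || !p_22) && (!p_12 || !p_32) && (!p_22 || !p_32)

Branch on p_11: set p_11 = true.
(!p_21) alone gives p_21 = false.
(p_22) alone gives p_22 = true.
(!p_31) alone gives p_31 = false.
(p_32) alone gives p_32 = true.
That conflicts with the unit clause (!p_32).
Backtrack on p_11: now try p_11 = false.
(p_12) alone gives p_12 = true.
(!p_22) alone gives p_22 = false.
(p_21) alone gives p_21 = true.
(!p_31) alone gives p_31 = false.
(p_32) alone gives p_32 = true.
That conflicts with the unit clause (!p_32).
Neither p_11 = true nor p_11 = false works.

UNSATISFIABLE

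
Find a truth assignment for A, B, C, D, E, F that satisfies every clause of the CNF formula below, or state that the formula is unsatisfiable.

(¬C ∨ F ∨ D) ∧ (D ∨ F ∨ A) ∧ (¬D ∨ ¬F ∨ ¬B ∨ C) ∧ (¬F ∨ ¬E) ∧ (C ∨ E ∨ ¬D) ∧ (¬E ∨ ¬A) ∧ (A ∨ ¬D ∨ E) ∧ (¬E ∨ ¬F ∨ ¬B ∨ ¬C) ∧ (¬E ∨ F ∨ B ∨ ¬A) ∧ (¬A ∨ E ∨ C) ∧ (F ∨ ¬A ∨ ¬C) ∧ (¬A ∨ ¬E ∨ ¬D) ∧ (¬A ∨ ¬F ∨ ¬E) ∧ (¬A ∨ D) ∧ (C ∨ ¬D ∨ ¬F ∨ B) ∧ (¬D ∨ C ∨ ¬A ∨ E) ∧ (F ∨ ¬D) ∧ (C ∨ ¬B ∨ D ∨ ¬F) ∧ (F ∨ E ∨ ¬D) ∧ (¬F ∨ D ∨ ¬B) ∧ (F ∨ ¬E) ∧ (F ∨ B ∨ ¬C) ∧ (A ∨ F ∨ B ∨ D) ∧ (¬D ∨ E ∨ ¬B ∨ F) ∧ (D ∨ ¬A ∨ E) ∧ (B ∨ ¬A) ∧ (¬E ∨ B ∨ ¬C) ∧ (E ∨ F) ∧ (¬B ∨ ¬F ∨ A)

A=False,  B=False,  C=False,  D=False,  E=False,  F=True

Branch on F: set F = True.
From the singleton clause (¬E), E = False.
Branch on C: set C = False.
From the singleton clause (¬D), D = False.
From the singleton clause (¬A), A = False.
From the singleton clause (¬B), B = False.
This assignment satisfies each clause.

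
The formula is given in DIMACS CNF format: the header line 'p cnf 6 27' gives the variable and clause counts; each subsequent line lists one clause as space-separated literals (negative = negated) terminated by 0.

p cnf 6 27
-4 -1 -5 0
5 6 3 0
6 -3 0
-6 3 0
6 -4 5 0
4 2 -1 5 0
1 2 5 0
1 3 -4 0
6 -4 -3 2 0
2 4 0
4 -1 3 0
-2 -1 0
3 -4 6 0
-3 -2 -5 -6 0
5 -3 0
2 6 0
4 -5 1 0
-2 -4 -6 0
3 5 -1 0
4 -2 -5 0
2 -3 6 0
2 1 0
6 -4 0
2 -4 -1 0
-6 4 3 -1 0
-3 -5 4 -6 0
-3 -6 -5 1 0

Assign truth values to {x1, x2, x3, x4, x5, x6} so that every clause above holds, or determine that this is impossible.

UNSATISFIABLE

Suppose x6 = True.
From the singleton clause (x3), x3 = True.
From the singleton clause (x5), x5 = True.
From the singleton clause (¬x2), x2 = False.
From the singleton clause (x4), x4 = True.
From the singleton clause (¬x1), x1 = False.
That conflicts with the unit clause (x1).
That branch fails; take x6 = False instead.
From the singleton clause (¬x3), x3 = False.
From the singleton clause (x5), x5 = True.
From the singleton clause (¬x4), x4 = False.
From the singleton clause (x2), x2 = True.
That conflicts with the unit clause (¬x2).
Either choice for x6 ends in contradiction.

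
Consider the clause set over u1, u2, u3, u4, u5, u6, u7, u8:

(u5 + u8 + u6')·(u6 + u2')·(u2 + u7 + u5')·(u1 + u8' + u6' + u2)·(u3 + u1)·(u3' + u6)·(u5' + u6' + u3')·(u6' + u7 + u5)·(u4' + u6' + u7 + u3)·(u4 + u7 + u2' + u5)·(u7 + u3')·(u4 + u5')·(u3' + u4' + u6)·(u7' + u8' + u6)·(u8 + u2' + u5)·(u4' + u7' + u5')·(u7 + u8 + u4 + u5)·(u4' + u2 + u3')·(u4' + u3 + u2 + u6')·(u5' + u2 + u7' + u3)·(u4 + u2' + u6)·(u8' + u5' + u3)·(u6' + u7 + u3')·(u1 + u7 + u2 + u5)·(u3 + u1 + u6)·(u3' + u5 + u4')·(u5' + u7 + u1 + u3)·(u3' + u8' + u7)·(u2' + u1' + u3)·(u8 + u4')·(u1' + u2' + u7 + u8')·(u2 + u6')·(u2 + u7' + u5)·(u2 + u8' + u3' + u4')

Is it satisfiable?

Satisfiable

Branch on u6: set u6 = 0.
The clause (u2') is unit, so u2 = 0.
The clause (u3') is unit, so u3 = 0.
The clause (u1) is unit, so u1 = 1.
Branch on u7: set u7 = 0.
The clause (u5') is unit, so u5 = 0.
Branch on u8: set u8 = 1.
All clauses hold; u4 can take either value.
A satisfying assignment: u1=1,  u2=0,  u3=0,  u4=1,  u5=0,  u6=0,  u7=0,  u8=1.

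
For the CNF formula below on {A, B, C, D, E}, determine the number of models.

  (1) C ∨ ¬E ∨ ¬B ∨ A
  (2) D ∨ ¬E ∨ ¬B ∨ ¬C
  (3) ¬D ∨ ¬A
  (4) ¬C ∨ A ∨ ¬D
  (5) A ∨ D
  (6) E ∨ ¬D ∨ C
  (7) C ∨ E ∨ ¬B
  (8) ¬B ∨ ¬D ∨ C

There are 2^5 = 32 truth assignments over (A, B, C, D, E).
Split on A. With A = True, the clauses containing A are satisfied and ¬A drops from the rest; 6 of the 2^4 = 16 assignments to the other variables satisfy what remains.
With A = False, by the same count on the reduced clause set, 1 assignment works.
(One model: A=F, B=F, C=F, D=T, E=T.)
Total: 6 + 1 = 7.

7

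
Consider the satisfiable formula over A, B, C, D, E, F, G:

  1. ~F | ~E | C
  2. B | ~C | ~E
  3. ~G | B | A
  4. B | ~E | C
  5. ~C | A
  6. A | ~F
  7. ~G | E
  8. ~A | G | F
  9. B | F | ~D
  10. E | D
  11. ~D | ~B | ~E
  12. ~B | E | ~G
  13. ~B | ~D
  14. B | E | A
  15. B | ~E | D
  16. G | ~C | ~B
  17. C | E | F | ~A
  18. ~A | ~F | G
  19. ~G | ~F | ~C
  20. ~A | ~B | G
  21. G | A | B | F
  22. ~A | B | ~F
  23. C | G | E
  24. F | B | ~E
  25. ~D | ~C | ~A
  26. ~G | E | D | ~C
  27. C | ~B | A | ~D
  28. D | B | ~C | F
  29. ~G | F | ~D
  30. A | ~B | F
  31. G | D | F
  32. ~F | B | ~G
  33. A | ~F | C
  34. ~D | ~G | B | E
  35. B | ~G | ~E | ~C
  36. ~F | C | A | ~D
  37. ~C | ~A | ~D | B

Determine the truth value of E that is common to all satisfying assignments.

Suppose E = 0.
(~G) alone gives G = 0.
(D) alone gives D = 1.
(~B) alone gives B = 0.
(F) alone gives F = 1.
(A) alone gives A = 1.
That conflicts with the unit clause (~A).
So every satisfying assignment has E = True.

True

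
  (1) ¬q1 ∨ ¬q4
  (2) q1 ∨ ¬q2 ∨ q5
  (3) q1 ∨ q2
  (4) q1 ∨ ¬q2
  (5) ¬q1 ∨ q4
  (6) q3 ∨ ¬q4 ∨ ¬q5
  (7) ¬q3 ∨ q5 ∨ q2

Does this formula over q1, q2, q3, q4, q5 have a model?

Case q1 = False:
From the singleton clause (q2), q2 = True.
But (¬q2) is also a unit clause — contradiction.
Undo q1 and try q1 = True.
From the singleton clause (¬q4), q4 = False.
But (q4) is also a unit clause — contradiction.
Neither q1 = True nor q1 = False works.
No assignment satisfies every clause.

No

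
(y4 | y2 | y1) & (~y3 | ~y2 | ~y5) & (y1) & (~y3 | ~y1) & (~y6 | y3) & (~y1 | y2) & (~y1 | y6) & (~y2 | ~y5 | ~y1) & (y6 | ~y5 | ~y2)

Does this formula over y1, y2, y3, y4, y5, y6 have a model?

Unsatisfiable

From the singleton clause (y1), y1 = 1.
From the singleton clause (~y3), y3 = 0.
From the singleton clause (~y6), y6 = 0.
Now (y6) is unsatisfied and unit — conflict.
No assignment satisfies every clause.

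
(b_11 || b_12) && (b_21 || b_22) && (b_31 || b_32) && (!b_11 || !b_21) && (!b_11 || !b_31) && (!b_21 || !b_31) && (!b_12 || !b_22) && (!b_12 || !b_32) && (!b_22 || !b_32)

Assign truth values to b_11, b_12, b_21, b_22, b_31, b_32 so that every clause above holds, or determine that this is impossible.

Branch on b_11: set b_11 = true.
From the singleton clause (!b_21), b_21 = false.
From the singleton clause (b_22), b_22 = true.
From the singleton clause (!b_31), b_31 = false.
From the singleton clause (b_32), b_32 = true.
That conflicts with the unit clause (!b_32).
That branch fails; take b_11 = false instead.
From the singleton clause (b_12), b_12 = true.
From the singleton clause (!b_22), b_22 = false.
From the singleton clause (b_21), b_21 = true.
From the singleton clause (!b_31), b_31 = false.
From the singleton clause (b_32), b_32 = true.
That conflicts with the unit clause (!b_32).
Neither b_11 = true nor b_11 = false works.

UNSATISFIABLE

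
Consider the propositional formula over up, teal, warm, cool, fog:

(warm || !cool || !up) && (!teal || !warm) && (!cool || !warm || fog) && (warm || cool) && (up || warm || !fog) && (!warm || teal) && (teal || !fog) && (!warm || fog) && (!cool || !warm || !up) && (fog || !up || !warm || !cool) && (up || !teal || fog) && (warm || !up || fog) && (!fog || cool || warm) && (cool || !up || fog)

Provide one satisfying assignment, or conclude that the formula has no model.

up ↦ false,  teal ↦ false,  warm ↦ false,  cool ↦ true,  fog ↦ false

Suppose teal = false.
The clause (!warm) is unit, so warm = false.
The clause (cool) is unit, so cool = true.
The clause (!up) is unit, so up = false.
The clause (!fog) is unit, so fog = false.
Every clause now holds.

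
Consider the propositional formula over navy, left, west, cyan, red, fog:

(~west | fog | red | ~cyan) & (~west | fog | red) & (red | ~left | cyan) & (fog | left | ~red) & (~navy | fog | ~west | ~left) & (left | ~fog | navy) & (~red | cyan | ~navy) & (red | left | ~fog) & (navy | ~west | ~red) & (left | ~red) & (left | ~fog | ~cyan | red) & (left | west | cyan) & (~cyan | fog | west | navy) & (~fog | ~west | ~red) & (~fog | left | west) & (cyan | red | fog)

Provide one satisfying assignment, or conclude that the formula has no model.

navy ↦ 1, left ↦ 0, west ↦ 0, cyan ↦ 1, red ↦ 0, fog ↦ 0

Suppose left = 0.
Unit clause (~red) forces red = 0.
Unit clause (~fog) forces fog = 0.
Unit clause (~west) forces west = 0.
Unit clause (cyan) forces cyan = 1.
Unit clause (navy) forces navy = 1.
This assignment satisfies each clause.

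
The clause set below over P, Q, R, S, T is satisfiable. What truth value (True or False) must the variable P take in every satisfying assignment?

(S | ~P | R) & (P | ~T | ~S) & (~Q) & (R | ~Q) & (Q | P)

Suppose P = 0.
(~Q) alone gives Q = 0.
Now (Q) is unsatisfied and unit — conflict.
So every satisfying assignment has P = True.

True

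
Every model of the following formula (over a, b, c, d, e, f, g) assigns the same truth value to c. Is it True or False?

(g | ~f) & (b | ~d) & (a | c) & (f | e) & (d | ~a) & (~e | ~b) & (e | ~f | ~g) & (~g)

True

Suppose c = 0.
The clause (a) is unit, so a = 1.
The clause (d) is unit, so d = 1.
The clause (b) is unit, so b = 1.
The clause (~e) is unit, so e = 0.
The clause (f) is unit, so f = 1.
The clause (g) is unit, so g = 1.
Now (~g) is unsatisfied and unit — conflict.
So every satisfying assignment has c = True.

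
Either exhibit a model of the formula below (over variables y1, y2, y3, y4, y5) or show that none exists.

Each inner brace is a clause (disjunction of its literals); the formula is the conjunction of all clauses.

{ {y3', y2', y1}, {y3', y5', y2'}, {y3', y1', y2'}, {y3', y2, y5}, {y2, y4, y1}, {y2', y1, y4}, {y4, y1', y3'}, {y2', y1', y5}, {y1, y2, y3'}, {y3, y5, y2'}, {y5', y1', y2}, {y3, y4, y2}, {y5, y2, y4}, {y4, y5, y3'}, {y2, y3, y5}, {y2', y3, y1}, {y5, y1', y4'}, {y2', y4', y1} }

Branch on y3: set y3 = 0.
Branch on y5: set y5 = 1.
Branch on y1: set y1 = 1.
(y2) alone gives y2 = 1.
Every clause is now satisfied; y4 is unconstrained.

y1 ↦ 1,  y2 ↦ 1,  y3 ↦ 0,  y4 ↦ 1,  y5 ↦ 1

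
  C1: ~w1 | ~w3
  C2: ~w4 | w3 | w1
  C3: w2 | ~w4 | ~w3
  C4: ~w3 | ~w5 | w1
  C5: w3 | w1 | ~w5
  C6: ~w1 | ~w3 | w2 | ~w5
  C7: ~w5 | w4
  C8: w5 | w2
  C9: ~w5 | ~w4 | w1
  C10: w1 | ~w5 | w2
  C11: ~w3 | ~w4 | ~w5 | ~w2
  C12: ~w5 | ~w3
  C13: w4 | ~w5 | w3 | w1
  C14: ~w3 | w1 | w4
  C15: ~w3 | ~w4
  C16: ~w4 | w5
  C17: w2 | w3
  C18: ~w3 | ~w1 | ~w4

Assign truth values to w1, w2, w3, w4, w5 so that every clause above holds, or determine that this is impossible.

Try w1 = 1.
From the singleton clause (~w3), w3 = 0.
From the singleton clause (w2), w2 = 1.
Try w5 = 0.
From the singleton clause (~w4), w4 = 0.
This assignment satisfies each clause.

w1: 1,  w2: 1,  w3: 0,  w4: 0,  w5: 0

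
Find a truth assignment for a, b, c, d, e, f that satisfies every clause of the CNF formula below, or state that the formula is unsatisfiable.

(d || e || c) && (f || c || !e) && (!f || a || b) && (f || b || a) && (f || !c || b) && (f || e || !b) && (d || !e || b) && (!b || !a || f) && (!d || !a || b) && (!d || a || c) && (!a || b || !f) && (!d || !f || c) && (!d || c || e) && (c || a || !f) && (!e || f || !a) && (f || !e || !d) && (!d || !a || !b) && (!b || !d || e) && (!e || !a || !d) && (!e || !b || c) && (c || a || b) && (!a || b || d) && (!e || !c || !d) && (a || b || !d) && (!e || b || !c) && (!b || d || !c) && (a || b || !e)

UNSATISFIABLE

Branch on d: set d = true.
Branch on a: set a = false.
From the singleton clause (c), c = true.
From the singleton clause (!e), e = false.
From the singleton clause (!b), b = false.
Now (b) is unsatisfied and unit — conflict.
So a must be the other value — set a = true.
From the singleton clause (b), b = true.
Now (!b) is unsatisfied and unit — conflict.
Neither a = true nor a = false works.
So d must be the other value — set d = false.
Branch on e: set e = true.
From the singleton clause (b), b = true.
From the singleton clause (c), c = true.
Now (!c) is unsatisfied and unit — conflict.
So e must be the other value — set e = false.
From the singleton clause (c), c = true.
From the singleton clause (!b), b = false.
From the singleton clause (f), f = true.
From the singleton clause (a), a = true.
Now (!a) is unsatisfied and unit — conflict.
Neither e = true nor e = false works.
Neither d = true nor d = false works.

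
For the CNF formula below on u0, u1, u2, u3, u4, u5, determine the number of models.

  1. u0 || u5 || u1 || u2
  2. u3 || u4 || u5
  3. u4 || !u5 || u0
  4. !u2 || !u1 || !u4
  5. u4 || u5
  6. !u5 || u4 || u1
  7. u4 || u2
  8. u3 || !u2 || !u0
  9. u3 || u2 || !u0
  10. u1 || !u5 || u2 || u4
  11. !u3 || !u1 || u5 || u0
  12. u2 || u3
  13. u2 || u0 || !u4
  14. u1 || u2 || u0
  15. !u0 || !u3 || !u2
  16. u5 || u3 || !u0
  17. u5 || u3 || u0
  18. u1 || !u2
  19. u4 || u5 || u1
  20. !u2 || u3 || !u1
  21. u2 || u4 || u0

4

There are 2^6 = 64 truth assignments over (u0, u1, u2, u3, u4, u5).
Split on u4. With u4 = true, the clauses containing u4 are satisfied and !u4 drops from the rest; 4 of the 2^5 = 32 assignments to the other variables satisfy what remains.
With u4 = false, by the same count on the reduced clause set, 0 assignments work.
Total: 4 + 0 = 4.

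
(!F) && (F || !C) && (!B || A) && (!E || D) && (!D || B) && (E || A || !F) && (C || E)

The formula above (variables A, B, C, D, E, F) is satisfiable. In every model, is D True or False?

Suppose D = false.
Unit clause (!F) forces F = false.
Unit clause (!C) forces C = false.
Unit clause (!E) forces E = false.
Now (E) is unsatisfied and unit — conflict.
So every satisfying assignment has D = True.

True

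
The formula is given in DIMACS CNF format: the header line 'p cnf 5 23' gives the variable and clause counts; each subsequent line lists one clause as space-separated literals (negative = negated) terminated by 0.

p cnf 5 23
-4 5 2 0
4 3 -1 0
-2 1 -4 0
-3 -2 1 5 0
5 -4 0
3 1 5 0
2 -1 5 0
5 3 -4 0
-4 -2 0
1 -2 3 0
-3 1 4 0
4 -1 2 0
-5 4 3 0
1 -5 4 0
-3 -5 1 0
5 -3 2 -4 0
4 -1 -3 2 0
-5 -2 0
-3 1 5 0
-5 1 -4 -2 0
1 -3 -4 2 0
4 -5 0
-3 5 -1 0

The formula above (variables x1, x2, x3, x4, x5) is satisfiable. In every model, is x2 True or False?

Suppose x2 = True.
Unit clause (¬x4) forces x4 = False.
Unit clause (¬x5) forces x5 = False.
Try x3 = True.
Unit clause (x1) forces x1 = True.
But (¬x1) is also a unit clause — contradiction.
That branch fails; take x3 = False instead.
Unit clause (¬x1) forces x1 = False.
But (x1) is also a unit clause — contradiction.
Neither x3 = True nor x3 = False works.
So every satisfying assignment has x2 = False.

False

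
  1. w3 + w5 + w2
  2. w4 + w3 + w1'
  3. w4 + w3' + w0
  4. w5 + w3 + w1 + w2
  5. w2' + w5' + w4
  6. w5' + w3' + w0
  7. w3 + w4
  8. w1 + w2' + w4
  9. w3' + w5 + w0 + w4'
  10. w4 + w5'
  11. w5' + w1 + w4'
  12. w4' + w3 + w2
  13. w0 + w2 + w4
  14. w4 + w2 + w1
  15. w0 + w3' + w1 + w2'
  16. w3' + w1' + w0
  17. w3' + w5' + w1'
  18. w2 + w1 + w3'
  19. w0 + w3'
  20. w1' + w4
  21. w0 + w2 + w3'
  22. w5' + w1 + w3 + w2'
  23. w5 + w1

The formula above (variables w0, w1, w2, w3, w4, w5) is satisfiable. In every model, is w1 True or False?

Suppose w1 = 0.
The clause (w5) is unit, so w5 = 1.
The clause (w4) is unit, so w4 = 1.
That conflicts with the unit clause (w4').
So every satisfying assignment has w1 = True.

True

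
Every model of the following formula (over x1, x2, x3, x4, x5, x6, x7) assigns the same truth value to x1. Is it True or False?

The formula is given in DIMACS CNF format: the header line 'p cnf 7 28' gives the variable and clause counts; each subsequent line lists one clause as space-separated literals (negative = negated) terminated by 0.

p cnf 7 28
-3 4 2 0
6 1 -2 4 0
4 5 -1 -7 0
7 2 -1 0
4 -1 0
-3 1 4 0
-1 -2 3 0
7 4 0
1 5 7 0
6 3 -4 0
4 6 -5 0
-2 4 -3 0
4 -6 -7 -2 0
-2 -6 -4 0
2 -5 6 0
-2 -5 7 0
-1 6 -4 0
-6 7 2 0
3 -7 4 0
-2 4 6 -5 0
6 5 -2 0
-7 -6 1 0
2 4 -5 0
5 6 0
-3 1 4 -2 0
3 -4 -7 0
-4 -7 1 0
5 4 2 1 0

True

Suppose x1 = False.
Try x3 = False.
Try x7 = True.
Unit clause (x4) forces x4 = True.
Now (¬x4) is unsatisfied and unit — conflict.
So x7 must be the other value — set x7 = False.
Unit clause (x4) forces x4 = True.
Unit clause (x5) forces x5 = True.
Unit clause (x6) forces x6 = True.
Unit clause (¬x2) forces x2 = False.
Now (x2) is unsatisfied and unit — conflict.
Both values of x7 lead to a conflict.
So x3 must be the other value — set x3 = True.
Unit clause (x4) forces x4 = True.
Unit clause (¬x7) forces x7 = False.
Unit clause (x5) forces x5 = True.
Unit clause (¬x2) forces x2 = False.
Unit clause (x6) forces x6 = True.
Now (¬x6) is unsatisfied and unit — conflict.
Both values of x3 lead to a conflict.
So every satisfying assignment has x1 = True.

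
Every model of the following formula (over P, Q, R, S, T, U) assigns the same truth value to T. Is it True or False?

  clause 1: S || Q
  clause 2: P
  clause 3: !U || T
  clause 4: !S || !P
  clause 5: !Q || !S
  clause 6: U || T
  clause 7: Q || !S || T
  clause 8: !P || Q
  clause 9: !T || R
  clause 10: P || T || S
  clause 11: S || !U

True

Suppose T = false.
(P) alone gives P = true.
(!U) alone gives U = false.
Now (U) is unsatisfied and unit — conflict.
So every satisfying assignment has T = True.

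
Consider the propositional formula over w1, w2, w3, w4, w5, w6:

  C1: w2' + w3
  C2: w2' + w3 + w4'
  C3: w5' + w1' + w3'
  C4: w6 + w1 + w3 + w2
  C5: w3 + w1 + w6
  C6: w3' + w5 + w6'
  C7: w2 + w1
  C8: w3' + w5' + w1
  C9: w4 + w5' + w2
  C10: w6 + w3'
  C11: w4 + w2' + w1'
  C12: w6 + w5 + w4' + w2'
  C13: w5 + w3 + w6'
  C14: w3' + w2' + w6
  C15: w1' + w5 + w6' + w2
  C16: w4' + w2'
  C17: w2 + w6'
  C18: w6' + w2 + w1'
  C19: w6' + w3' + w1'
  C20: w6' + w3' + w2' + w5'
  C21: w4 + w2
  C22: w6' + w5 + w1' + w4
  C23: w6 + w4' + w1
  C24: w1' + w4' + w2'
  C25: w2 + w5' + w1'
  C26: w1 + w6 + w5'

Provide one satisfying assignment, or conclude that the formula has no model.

w1: 1; w2: 0; w3: 0; w4: 1; w5: 0; w6: 0

Suppose w2 = 0.
Unit clause (w1) forces w1 = 1.
Unit clause (w6') forces w6 = 0.
Unit clause (w3') forces w3 = 0.
Unit clause (w4) forces w4 = 1.
Unit clause (w5') forces w5 = 0.
This assignment satisfies each clause.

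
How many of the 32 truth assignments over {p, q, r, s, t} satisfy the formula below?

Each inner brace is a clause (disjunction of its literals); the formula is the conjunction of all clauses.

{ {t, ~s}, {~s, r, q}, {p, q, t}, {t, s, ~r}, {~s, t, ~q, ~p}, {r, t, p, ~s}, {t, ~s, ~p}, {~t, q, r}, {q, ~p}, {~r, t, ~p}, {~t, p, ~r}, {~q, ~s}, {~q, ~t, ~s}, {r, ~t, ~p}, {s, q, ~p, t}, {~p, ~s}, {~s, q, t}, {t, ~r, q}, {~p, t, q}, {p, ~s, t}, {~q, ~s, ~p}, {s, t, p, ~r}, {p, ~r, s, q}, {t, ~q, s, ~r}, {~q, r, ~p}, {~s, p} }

There are 2^5 = 32 truth assignments over (p, q, r, s, t).
Split on p. With p = 1, the clauses containing p are satisfied and ~p drops from the rest; 1 of the 2^4 = 16 assignments to the other variables satisfy what remains.
With p = 0, by the same count on the reduced clause set, 2 assignments work.
(One model: p=F, q=T, r=F, s=F, t=F.)
Total: 1 + 2 = 3.

3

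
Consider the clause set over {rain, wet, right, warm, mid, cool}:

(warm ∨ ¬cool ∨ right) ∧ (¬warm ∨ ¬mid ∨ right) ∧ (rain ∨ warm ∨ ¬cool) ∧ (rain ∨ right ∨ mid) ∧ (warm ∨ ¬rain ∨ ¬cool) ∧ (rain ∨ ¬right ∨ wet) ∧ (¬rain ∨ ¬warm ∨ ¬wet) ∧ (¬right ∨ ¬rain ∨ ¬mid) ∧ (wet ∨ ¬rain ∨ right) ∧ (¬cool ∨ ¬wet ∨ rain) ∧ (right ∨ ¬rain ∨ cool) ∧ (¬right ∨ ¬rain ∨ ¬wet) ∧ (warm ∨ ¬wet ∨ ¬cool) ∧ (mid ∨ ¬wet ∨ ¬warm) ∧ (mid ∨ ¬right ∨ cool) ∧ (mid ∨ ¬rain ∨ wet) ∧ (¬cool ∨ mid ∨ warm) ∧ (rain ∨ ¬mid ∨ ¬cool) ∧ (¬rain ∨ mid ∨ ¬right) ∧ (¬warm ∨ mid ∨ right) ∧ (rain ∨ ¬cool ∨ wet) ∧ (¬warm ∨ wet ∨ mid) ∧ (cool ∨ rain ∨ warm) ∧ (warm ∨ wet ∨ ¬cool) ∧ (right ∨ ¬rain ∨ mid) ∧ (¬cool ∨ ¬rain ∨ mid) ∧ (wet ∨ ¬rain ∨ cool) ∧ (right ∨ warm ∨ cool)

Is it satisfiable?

Branch on warm: set warm = True.
Branch on mid: set mid = True.
Unit clause (right) forces right = True.
Unit clause (¬rain) forces rain = False.
Unit clause (wet) forces wet = True.
Unit clause (¬cool) forces cool = False.
All clauses are satisfied.
A satisfying assignment: rain: False,  wet: True,  right: True,  warm: True,  mid: True,  cool: False.

Yes, satisfiable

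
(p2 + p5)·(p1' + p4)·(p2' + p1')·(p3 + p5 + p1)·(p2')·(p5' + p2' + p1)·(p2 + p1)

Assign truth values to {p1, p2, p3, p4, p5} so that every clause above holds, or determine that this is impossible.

p1 ↦ 1,  p2 ↦ 0,  p3 ↦ 0,  p4 ↦ 1,  p5 ↦ 1

The clause (p2') is unit, so p2 = 0.
The clause (p5) is unit, so p5 = 1.
The clause (p1) is unit, so p1 = 1.
The clause (p4) is unit, so p4 = 1.
All clauses hold; p3 can take either value.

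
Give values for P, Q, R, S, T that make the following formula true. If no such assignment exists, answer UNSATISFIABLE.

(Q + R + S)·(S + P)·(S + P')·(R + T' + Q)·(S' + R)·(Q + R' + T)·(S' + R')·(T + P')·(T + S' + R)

Branch on S: set S = 1.
Unit clause (R) forces R = 1.
But (R') is also a unit clause — contradiction.
Undo S and try S = 0.
Unit clause (P) forces P = 1.
But (P') is also a unit clause — contradiction.
Neither S = 1 nor S = 0 works.

UNSATISFIABLE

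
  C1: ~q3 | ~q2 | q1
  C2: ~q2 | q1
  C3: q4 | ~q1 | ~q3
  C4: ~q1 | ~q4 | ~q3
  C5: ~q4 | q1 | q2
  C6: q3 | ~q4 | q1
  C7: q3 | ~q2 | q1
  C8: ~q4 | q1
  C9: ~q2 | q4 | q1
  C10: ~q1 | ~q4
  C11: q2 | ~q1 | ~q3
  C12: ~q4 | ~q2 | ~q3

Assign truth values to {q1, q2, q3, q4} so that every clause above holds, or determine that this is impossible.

q1=0, q2=0, q3=0, q4=0

Suppose q2 = 0.
Suppose q4 = 0.
Suppose q1 = 0.
No clause remains; q3 is free.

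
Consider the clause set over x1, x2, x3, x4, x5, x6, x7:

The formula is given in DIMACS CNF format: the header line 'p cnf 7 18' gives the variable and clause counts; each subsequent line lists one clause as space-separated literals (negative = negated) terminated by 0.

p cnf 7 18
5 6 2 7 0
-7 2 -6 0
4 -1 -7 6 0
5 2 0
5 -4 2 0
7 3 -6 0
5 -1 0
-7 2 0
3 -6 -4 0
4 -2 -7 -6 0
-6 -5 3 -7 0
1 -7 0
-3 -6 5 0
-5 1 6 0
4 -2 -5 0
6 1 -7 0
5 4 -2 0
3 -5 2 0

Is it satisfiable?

Try x5 = True.
Try x7 = False.
Try x3 = True.
Try x1 = True.
Try x4 = False.
From the singleton clause (¬x2), x2 = False.
All clauses hold; x6 can take either value.
A satisfying assignment: x1: True,  x2: False,  x3: True,  x4: False,  x5: True,  x6: False,  x7: False.

Satisfiable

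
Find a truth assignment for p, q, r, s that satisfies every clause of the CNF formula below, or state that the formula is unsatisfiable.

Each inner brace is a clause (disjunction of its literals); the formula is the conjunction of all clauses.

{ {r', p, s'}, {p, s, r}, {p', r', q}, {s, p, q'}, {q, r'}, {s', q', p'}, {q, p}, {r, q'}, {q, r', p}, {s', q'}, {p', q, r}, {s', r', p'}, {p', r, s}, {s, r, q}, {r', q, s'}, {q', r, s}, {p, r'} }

p ↦ 1,  q ↦ 1,  r ↦ 1,  s ↦ 0

Try q = 1.
From the singleton clause (r), r = 1.
From the singleton clause (s'), s = 0.
From the singleton clause (p), p = 1.
Every clause now holds.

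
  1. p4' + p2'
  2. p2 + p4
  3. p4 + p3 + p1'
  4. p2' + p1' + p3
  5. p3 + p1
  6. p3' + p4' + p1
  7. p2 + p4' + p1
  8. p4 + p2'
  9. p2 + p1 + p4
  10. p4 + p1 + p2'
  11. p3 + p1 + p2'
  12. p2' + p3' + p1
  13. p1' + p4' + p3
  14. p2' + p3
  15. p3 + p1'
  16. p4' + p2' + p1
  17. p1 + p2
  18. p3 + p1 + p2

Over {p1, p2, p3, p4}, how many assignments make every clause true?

1

There are 2^4 = 16 truth assignments over (p1, p2, p3, p4).
Check each against the 18 clauses (columns in the order p1, p2, p3, p4):
  F F F F  ✗ fails (p2 + p4)
  F F F T  ✗ fails (p3 + p1)
  F F T F  ✗ fails (p2 + p4)
  F F T T  ✗ fails (p3' + p4' + p1)
  F T F F  ✗ fails (p3 + p1)
  F T F T  ✗ fails (p4' + p2')
  F T T F  ✗ fails (p4 + p2')
  F T T T  ✗ fails (p4' + p2')
  T F F F  ✗ fails (p2 + p4)
  T F F T  ✗ fails (p1' + p4' + p3)
  T F T F  ✗ fails (p2 + p4)
  T F T T  ✓ satisfies all
  T T F F  ✗ fails (p4 + p3 + p1')
  T T F T  ✗ fails (p4' + p2')
  T T T F  ✗ fails (p4 + p2')
  T T T T  ✗ fails (p4' + p2')
1 of the 16 rows is a model.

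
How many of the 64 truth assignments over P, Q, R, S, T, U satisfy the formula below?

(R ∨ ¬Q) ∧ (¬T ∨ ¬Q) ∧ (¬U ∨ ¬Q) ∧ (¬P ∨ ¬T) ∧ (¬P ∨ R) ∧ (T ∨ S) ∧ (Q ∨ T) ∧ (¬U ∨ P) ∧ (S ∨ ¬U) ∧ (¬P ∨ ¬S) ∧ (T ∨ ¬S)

There are 2^6 = 64 truth assignments over (P, Q, R, S, T, U).
Split on Q. With Q = True, the clauses containing Q are satisfied and ¬Q drops from the rest; 0 of the 2^5 = 32 assignments to the other variables satisfy what remains.
With Q = False, by the same count on the reduced clause set, 4 assignments work.
(One model: P=F, Q=F, R=F, S=F, T=T, U=F.)
Total: 0 + 4 = 4.

4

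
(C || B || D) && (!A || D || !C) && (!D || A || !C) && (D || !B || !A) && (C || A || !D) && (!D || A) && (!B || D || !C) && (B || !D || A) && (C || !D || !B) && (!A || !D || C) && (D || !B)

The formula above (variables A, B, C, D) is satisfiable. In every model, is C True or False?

True

Suppose C = false.
Suppose B = true.
The clause (!D) is unit, so D = false.
Now (D) is unsatisfied and unit — conflict.
That branch fails; take B = false instead.
The clause (D) is unit, so D = true.
The clause (A) is unit, so A = true.
Now (!A) is unsatisfied and unit — conflict.
Neither B = true nor B = false works.
So every satisfying assignment has C = True.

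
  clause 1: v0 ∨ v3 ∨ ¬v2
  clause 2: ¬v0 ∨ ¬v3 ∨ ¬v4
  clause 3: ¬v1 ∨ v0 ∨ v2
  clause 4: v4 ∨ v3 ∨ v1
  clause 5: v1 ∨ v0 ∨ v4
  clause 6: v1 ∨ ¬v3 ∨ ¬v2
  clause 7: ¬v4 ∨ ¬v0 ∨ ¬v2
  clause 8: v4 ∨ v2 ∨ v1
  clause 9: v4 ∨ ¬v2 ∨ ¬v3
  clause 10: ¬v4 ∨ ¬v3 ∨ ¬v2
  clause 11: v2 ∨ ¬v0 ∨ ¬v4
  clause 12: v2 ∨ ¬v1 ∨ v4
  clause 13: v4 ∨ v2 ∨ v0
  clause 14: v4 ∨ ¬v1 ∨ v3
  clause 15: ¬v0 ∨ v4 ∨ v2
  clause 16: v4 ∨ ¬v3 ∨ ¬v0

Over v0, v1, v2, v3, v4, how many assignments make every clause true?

2

There are 2^5 = 32 truth assignments over (v0, v1, v2, v3, v4).
Split on v3. With v3 = True, the clauses containing v3 are satisfied and ¬v3 drops from the rest; 1 of the 2^4 = 16 assignments to the other variables satisfy what remains.
With v3 = False, by the same count on the reduced clause set, 1 assignment works.
(One model: v0=F, v1=F, v2=F, v3=F, v4=T.)
Total: 1 + 1 = 2.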